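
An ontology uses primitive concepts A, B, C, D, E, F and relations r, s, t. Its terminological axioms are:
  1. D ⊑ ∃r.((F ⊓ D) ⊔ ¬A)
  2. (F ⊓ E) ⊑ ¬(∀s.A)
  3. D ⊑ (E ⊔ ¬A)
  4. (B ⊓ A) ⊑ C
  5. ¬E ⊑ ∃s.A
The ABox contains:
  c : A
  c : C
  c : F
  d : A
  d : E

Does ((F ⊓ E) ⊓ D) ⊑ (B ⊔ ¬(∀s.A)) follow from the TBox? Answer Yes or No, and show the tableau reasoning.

1. ((F ⊓ E) ⊓ D) ⊑ (B ⊔ ¬(∀s.A))  ⇔  (((F ⊓ E) ⊓ D) ⊓ (¬B ⊓ ∀s.A)) unsat w.r.t. T
   all branches close; clash {A, ¬A} at an ∃-successor
2. Hence ((F ⊓ E) ⊓ D) ⊑ (B ⊔ ¬(∀s.A)): entailed.

Yes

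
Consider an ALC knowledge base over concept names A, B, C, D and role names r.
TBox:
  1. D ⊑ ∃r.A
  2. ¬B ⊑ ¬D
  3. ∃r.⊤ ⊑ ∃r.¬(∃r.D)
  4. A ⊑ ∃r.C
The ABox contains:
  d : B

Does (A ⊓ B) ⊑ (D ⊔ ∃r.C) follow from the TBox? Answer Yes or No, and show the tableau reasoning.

1. (A ⊓ B) ⊑ (D ⊔ ∃r.C)  ⇔  ((A ⊓ B) ⊓ (¬D ⊓ ∀r.¬C)) unsat w.r.t. T
   all branches close; clash {C, ¬C} at an ∃-successor
2. Hence (A ⊓ B) ⊑ (D ⊔ ∃r.C): entailed.

Yes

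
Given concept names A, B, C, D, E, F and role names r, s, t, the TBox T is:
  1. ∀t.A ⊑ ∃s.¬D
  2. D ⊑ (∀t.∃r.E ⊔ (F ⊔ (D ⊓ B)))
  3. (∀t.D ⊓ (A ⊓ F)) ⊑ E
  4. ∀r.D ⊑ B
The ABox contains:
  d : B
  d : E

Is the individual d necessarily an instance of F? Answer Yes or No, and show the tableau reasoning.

1. d : F?  L(d) = {B, E} ∪ {¬F}
   open: L(d) ⊇ {B, E, ¬D, ¬F, ∃t.¬A} (+ ∃-successors) — d ∉ F possible
2. Hence d : F: not entailed.

No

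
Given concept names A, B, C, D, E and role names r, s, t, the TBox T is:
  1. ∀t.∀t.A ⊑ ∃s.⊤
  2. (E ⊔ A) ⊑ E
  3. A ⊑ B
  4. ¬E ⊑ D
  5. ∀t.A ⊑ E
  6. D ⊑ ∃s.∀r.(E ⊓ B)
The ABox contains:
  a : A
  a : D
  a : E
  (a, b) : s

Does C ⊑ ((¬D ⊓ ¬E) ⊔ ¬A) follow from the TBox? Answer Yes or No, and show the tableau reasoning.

1. C ⊑ ((¬D ⊓ ¬E) ⊔ ¬A)  ⇔  (C ⊓ ((D ⊔ E) ⊓ A)) unsat w.r.t. T
   apply at x₀: A⊑B
   open: L(x₀) ⊇ {A, B, C, D, E, …} (+ ∃-successors)
2. Hence C ⊑ ((¬D ⊓ ¬E) ⊔ ¬A): not entailed.

No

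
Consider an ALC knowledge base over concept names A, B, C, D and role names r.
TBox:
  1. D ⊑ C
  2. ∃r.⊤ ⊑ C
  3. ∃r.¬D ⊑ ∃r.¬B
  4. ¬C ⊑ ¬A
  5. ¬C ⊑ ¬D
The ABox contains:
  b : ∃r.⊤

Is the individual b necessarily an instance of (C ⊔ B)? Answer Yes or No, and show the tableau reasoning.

1. b : (C ⊔ B)?  L(b) = {∃r.⊤} ∪ {(¬C ⊓ ¬B)}
   clash {C, ¬C} at b — b ∈ (C ⊔ B)
2. Hence b : (C ⊔ B): entailed.

Yes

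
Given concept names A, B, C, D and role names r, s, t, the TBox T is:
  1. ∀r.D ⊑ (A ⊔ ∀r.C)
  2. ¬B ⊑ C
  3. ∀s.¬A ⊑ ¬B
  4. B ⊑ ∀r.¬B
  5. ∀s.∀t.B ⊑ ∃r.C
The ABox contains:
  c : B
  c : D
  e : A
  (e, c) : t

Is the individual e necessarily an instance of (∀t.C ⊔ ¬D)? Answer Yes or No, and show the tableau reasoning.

1. e : (∀t.C ⊔ ¬D)?  L(e) = {A} ∪ {(∃t.¬C ⊓ D)}
   open: L(e) ⊇ {A, B, D, ∀r.¬B, ∃r.¬D, …} (+ ∃-successors) — e ∉ (∀t.C ⊔ ¬D) possible
2. Hence e : (∀t.C ⊔ ¬D): not entailed.

No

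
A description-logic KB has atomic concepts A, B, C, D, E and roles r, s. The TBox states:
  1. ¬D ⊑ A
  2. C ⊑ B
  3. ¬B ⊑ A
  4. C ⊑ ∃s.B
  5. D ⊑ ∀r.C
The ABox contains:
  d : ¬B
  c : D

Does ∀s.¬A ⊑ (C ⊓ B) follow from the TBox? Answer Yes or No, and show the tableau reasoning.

1. ∀s.¬A ⊑ (C ⊓ B)  ⇔  (∀s.¬A ⊓ (¬C ⊔ ¬B)) unsat w.r.t. T
   open: L(x₀) ⊇ {B, D, ¬C, ∀r.C, ∀s.¬A}
2. Hence ∀s.¬A ⊑ (C ⊓ B): not entailed.

No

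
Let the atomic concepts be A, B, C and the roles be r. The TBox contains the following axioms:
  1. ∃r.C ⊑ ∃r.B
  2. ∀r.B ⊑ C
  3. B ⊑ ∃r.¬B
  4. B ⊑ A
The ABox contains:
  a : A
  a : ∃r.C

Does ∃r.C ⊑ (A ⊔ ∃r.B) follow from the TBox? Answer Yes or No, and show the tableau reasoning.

1. ∃r.C ⊑ (A ⊔ ∃r.B)  ⇔  (∃r.C ⊓ (¬A ⊓ ∀r.¬B)) unsat w.r.t. T
   all branches close; clash {A, ¬A} at x₀
2. Hence ∃r.C ⊑ (A ⊔ ∃r.B): entailed.

Yes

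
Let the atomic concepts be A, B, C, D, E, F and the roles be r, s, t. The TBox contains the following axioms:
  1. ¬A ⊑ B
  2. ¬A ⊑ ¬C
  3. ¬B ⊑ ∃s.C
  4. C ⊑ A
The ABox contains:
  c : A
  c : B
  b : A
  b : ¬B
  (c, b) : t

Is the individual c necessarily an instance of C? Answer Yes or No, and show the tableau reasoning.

1. c : C?  L(c) = {A, B} ∪ {¬C}
   open: L(c) ⊇ {A, B, ¬C} — c ∉ C possible
2. Hence c : C: not entailed.

No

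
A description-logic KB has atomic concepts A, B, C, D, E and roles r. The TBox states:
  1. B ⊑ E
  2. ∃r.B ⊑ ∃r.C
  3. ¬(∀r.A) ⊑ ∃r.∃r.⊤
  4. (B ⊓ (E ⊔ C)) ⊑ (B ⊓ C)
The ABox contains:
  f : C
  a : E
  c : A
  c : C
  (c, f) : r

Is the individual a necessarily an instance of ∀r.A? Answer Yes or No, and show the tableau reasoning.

1. a : ∀r.A?  L(a) = {E} ∪ {∃r.¬A}
   apply at a: ¬(∀r.A)⊑∃r.∃r.⊤
   open: L(a) ⊇ {E, ¬B, ∀r.¬B, ∃r.¬A, ∃r.∃r.⊤} (+ ∃-successors) — a ∉ ∀r.A possible
2. Hence a : ∀r.A: not entailed.

No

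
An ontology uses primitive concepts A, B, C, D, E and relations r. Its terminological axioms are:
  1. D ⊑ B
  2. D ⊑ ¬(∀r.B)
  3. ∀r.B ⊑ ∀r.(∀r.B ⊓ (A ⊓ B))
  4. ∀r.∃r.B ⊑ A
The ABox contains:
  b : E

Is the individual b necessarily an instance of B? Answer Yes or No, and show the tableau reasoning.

1. b : B?  L(b) = {E} ∪ {¬B}
   open: L(b) ⊇ {E, ¬B, ¬D, ∃r.¬B, ∃r.∀r.¬B} (+ ∃-successors) — b ∉ B possible
2. Hence b : B: not entailed.

No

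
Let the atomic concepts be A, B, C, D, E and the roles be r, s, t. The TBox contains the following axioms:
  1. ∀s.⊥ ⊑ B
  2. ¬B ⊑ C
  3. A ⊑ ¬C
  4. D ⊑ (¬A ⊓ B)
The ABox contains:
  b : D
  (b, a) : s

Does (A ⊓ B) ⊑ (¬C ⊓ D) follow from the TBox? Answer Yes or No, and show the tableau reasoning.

1. (A ⊓ B) ⊑ (¬C ⊓ D)  ⇔  ((A ⊓ B) ⊓ (C ⊔ ¬D)) unsat w.r.t. T
   apply at x₀: A⊑¬C
   open: L(x₀) ⊇ {A, B, ¬C, ¬D}
2. Hence (A ⊓ B) ⊑ (¬C ⊓ D): not entailed.

No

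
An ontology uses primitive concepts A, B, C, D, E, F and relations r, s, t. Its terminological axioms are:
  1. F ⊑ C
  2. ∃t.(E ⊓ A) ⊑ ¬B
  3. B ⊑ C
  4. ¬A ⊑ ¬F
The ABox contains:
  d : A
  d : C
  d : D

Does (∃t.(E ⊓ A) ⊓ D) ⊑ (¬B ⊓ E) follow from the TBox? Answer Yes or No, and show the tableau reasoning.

1. (∃t.(E ⊓ A) ⊓ D) ⊑ (¬B ⊓ E)  ⇔  ((∃t.(E ⊓ A) ⊓ D) ⊓ (B ⊔ ¬E)) unsat w.r.t. T
   apply at x₀: ∃t.(E ⊓ A)⊑¬B
   open: L(x₀) ⊇ {A, D, ¬B, ¬E, ¬F, …} (+ ∃-successors)
2. Hence (∃t.(E ⊓ A) ⊓ D) ⊑ (¬B ⊓ E): not entailed.

No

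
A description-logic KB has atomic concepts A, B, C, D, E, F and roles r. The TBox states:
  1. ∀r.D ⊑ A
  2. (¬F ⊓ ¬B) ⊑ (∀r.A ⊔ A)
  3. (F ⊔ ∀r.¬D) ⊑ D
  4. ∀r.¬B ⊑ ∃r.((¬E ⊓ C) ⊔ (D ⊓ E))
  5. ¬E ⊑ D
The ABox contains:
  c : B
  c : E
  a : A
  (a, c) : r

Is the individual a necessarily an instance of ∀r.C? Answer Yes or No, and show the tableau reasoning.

No

1. a : ∀r.C?  L(a) = {A} ∪ {∃r.¬C}
   open: L(a) ⊇ {A, D, E, F, ∃r.B, …} (+ ∃-successors) — a ∉ ∀r.C possible
2. Hence a : ∀r.C: not entailed.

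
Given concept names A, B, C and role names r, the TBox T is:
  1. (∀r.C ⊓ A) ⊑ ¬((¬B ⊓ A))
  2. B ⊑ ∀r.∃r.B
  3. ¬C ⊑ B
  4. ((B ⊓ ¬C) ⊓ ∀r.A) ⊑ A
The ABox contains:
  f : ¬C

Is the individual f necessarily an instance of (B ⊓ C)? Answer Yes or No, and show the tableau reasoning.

No

1. f : (B ⊓ C)?  L(f) = {¬C} ∪ {(¬B ⊔ ¬C)}
   apply at f: ¬C⊑B
   open: L(f) ⊇ {B, ¬C, ∀r.∃r.B, ∃r.¬A, ∃r.¬C} (+ ∃-successors) — f ∉ (B ⊓ C) possible
2. Hence f : (B ⊓ C): not entailed.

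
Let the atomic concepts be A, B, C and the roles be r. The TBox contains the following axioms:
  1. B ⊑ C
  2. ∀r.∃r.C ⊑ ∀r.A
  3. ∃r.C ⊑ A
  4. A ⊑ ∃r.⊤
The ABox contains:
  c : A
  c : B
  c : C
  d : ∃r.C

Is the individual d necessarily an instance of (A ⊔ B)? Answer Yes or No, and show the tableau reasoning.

1. d : (A ⊔ B)?  L(d) = {∃r.C} ∪ {(¬A ⊓ ¬B)}
   clash {A, ¬A} at d — d ∈ (A ⊔ B)
2. Hence d : (A ⊔ B): entailed.

Yes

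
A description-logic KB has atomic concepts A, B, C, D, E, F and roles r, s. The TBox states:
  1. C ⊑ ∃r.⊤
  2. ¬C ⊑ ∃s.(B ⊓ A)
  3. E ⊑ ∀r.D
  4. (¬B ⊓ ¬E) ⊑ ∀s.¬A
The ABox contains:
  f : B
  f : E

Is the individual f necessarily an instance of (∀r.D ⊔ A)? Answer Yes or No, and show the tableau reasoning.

1. f : (∀r.D ⊔ A)?  L(f) = {B, E} ∪ {(∃r.¬D ⊓ ¬A)}
   clash {D, ¬D} at an ∃-successor — f ∈ (∀r.D ⊔ A)
2. Hence f : (∀r.D ⊔ A): entailed.

Yes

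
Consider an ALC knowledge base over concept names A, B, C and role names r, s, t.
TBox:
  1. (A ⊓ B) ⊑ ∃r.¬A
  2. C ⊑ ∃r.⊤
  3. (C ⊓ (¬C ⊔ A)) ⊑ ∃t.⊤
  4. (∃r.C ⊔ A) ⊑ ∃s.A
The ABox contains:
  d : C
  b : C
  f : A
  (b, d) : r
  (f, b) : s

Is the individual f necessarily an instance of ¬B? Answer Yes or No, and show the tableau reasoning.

1. f : ¬B?  L(f) = {A} ∪ {B}
   open: L(f) ⊇ {A, B, ¬C, ∃r.¬A, ∃s.A} (+ ∃-successors) — f ∉ ¬B possible
2. Hence f : ¬B: not entailed.

No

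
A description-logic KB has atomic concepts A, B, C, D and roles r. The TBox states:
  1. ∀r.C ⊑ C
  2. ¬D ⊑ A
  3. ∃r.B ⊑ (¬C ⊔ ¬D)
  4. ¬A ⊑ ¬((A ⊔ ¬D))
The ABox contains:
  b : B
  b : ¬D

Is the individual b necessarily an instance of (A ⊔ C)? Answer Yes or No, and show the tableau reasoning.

1. b : (A ⊔ C)?  L(b) = {B, ¬D} ∪ {(¬A ⊓ ¬C)}
   clash {A, ¬A} at b — b ∈ (A ⊔ C)
2. Hence b : (A ⊔ C): entailed.

Yes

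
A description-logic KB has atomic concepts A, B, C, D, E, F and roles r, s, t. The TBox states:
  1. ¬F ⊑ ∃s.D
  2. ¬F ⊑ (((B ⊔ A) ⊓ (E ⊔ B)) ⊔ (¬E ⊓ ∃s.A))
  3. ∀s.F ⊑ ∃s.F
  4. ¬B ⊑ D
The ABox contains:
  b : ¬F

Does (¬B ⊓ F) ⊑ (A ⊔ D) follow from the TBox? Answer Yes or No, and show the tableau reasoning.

Yes

1. (¬B ⊓ F) ⊑ (A ⊔ D)  ⇔  ((¬B ⊓ F) ⊓ (¬A ⊓ ¬D)) unsat w.r.t. T
   all branches close; clash {D, ¬D} at x₀
2. Hence (¬B ⊓ F) ⊑ (A ⊔ D): entailed.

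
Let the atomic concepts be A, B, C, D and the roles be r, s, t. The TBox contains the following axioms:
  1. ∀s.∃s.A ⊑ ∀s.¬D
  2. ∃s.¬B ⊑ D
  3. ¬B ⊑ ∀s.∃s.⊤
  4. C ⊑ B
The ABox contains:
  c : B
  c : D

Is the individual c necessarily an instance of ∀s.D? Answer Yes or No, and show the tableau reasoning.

1. c : ∀s.D?  L(c) = {B, D} ∪ {∃s.¬D}
   open: L(c) ⊇ {B, D, ∃s.¬D, ∃s.∀s.¬A} (+ ∃-successors) — c ∉ ∀s.D possible
2. Hence c : ∀s.D: not entailed.

No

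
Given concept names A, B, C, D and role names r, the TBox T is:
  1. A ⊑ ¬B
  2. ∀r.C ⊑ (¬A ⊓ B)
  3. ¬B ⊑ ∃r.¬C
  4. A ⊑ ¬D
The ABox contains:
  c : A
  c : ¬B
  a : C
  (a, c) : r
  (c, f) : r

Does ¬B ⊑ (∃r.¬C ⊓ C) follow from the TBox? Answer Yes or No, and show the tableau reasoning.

No

1. ¬B ⊑ (∃r.¬C ⊓ C)  ⇔  (¬B ⊓ (∀r.C ⊔ ¬C)) unsat w.r.t. T
   apply at x₀: ¬B⊑∃r.¬C
   open: L(x₀) ⊇ {¬A, ¬B, ¬C, ∃r.¬C} (+ ∃-successors)
2. Hence ¬B ⊑ (∃r.¬C ⊓ C): not entailed.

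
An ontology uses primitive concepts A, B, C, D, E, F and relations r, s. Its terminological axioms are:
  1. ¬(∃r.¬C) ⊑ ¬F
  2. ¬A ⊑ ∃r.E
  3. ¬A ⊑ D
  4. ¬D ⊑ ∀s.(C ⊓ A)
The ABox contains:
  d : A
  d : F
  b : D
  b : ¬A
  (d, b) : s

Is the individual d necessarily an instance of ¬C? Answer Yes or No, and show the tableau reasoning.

No

1. d : ¬C?  L(d) = {A, F} ∪ {C}
   open: L(d) ⊇ {A, C, D, F, ∃r.¬C} (+ ∃-successors) — d ∉ ¬C possible
2. Hence d : ¬C: not entailed.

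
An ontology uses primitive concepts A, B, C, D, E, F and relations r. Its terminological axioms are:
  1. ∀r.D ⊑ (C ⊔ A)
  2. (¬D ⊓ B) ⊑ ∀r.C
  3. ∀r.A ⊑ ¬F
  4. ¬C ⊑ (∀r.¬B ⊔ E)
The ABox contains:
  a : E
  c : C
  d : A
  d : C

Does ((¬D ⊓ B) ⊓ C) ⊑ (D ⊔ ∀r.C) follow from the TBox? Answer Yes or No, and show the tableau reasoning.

1. ((¬D ⊓ B) ⊓ C) ⊑ (D ⊔ ∀r.C)  ⇔  (((¬D ⊓ B) ⊓ C) ⊓ (¬D ⊓ ∃r.¬C)) unsat w.r.t. T
   all branches close; clash {C, ¬C} at an ∃-successor
2. Hence ((¬D ⊓ B) ⊓ C) ⊑ (D ⊔ ∀r.C): entailed.

Yes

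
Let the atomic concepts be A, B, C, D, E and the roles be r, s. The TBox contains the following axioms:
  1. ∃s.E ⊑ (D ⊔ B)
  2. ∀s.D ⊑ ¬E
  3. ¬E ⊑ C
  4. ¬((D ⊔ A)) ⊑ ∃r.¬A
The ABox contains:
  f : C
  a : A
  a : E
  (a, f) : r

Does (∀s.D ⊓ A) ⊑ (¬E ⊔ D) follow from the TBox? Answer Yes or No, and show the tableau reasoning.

1. (∀s.D ⊓ A) ⊑ (¬E ⊔ D)  ⇔  ((∀s.D ⊓ A) ⊓ (E ⊓ ¬D)) unsat w.r.t. T
   all branches close; clash {E, ¬E} at x₀
2. Hence (∀s.D ⊓ A) ⊑ (¬E ⊔ D): entailed.

Yes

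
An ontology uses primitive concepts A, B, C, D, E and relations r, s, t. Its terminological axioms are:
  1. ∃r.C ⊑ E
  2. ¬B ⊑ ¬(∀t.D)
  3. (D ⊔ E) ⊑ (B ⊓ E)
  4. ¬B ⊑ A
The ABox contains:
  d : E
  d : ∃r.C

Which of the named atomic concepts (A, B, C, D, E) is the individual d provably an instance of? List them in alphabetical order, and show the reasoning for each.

{B, E}

1. d : A?  L(d) = {E, ∃r.C} ∪ {¬A}
   open: L(d) ⊇ {B, E, ¬A, ∃r.C} (+ ∃-successors) — d ∉ A possible
2. d : B?  L(d) = {E, ∃r.C} ∪ {¬B}
   clash {B, ¬B} at d — d ∈ B
3. d : C?  L(d) = {E, ∃r.C} ∪ {¬C}
   open: L(d) ⊇ {B, E, ¬C, ∃r.C} (+ ∃-successors) — d ∉ C possible
4. d : D?  L(d) = {E, ∃r.C} ∪ {¬D}
   open: L(d) ⊇ {B, E, ¬D, ∃r.C} (+ ∃-successors) — d ∉ D possible
5. d : E?  L(d) = {E, ∃r.C} ∪ {¬E}
   clash {E, ¬E} at d — d ∈ E
6. Entailed for d: {B, E}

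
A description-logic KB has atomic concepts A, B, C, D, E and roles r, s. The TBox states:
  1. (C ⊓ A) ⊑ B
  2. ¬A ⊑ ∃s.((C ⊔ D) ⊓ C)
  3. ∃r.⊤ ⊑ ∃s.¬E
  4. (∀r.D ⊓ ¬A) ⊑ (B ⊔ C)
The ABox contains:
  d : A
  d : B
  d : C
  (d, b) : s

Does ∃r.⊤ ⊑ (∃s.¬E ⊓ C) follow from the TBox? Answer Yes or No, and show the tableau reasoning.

No

1. ∃r.⊤ ⊑ (∃s.¬E ⊓ C)  ⇔  (∃r.⊤ ⊓ (∀s.E ⊔ ¬C)) unsat w.r.t. T
   apply at x₀: ∃r.⊤⊑∃s.¬E
   open: L(x₀) ⊇ {A, ¬C, ∃r.¬D, ∃r.⊤, ∃s.¬E} (+ ∃-successors)
2. Hence ∃r.⊤ ⊑ (∃s.¬E ⊓ C): not entailed.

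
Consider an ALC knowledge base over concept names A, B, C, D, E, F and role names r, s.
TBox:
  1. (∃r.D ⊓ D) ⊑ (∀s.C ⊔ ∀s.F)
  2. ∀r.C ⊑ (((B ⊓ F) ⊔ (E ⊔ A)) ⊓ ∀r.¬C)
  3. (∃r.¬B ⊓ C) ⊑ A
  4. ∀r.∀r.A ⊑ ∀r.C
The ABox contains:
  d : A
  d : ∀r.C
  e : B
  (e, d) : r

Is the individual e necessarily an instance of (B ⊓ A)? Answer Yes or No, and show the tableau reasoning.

No

1. e : (B ⊓ A)?  L(e) = {B} ∪ {(¬B ⊔ ¬A)}
   open: L(e) ⊇ {B, ¬A, ∀r.B, ∀r.¬D, ∃r.¬C, …} (+ ∃-successors) — e ∉ (B ⊓ A) possible
2. Hence e : (B ⊓ A): not entailed.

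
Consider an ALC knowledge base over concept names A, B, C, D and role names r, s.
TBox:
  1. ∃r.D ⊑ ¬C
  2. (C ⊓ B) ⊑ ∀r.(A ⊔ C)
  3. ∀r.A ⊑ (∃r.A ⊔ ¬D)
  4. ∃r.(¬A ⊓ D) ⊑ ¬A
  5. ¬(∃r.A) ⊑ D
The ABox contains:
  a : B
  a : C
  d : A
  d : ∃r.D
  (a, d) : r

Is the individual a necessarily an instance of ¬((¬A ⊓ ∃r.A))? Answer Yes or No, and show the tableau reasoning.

No

1. a : ¬((¬A ⊓ ∃r.A))?  L(a) = {B, C} ∪ {(¬A ⊓ ∃r.A)}
   open: L(a) ⊇ {B, C, ¬A, ∀r.(A ⊔ C), ∀r.¬D, …} (+ ∃-successors) — a ∉ ¬((¬A ⊓ ∃r.A)) possible
2. Hence a : ¬((¬A ⊓ ∃r.A)): not entailed.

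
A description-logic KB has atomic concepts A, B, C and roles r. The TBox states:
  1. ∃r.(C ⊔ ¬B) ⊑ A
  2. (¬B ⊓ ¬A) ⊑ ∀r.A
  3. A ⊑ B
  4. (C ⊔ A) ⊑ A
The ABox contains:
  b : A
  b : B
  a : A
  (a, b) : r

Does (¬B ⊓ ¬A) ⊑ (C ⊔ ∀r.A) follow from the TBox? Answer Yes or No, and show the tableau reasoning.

1. (¬B ⊓ ¬A) ⊑ (C ⊔ ∀r.A)  ⇔  ((¬B ⊓ ¬A) ⊓ (¬C ⊓ ∃r.¬A)) unsat w.r.t. T
   all branches close; clash {A, ¬A} at x₀
2. Hence (¬B ⊓ ¬A) ⊑ (C ⊔ ∀r.A): entailed.

Yes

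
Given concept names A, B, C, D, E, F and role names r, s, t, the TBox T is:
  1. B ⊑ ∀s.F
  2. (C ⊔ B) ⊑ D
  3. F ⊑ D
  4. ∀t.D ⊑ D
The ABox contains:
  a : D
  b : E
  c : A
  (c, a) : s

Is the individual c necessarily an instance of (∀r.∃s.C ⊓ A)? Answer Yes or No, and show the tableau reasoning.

No

1. c : (∀r.∃s.C ⊓ A)?  L(c) = {A} ∪ {(∃r.∀s.¬C ⊔ ¬A)}
   open: L(c) ⊇ {A, ¬B, ¬C, ¬F, ∃r.∀s.¬C, …} (+ ∃-successors) — c ∉ (∀r.∃s.C ⊓ A) possible
2. Hence c : (∀r.∃s.C ⊓ A): not entailed.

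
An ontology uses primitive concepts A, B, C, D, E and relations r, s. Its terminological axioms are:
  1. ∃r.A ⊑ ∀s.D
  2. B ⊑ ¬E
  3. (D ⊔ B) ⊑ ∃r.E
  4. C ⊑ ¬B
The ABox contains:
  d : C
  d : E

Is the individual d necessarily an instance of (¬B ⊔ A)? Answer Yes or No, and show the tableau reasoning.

1. d : (¬B ⊔ A)?  L(d) = {C, E} ∪ {(B ⊓ ¬A)}
   clash {E, ¬E} at d — d ∈ (¬B ⊔ A)
2. Hence d : (¬B ⊔ A): entailed.

Yes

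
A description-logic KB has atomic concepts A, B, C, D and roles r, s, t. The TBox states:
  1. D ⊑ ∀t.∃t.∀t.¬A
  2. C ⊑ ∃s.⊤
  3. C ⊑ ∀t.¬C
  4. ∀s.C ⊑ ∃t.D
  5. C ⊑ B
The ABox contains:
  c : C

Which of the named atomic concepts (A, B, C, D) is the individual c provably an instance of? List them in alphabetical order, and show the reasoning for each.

1. c : A?  L(c) = {C} ∪ {¬A}
   apply at c: C⊑∃s.⊤; C⊑∀t.¬C; C⊑B
   open: L(c) ⊇ {B, C, ¬A, ¬D, ∀t.¬C, …} (+ ∃-successors) — c ∉ A possible
2. c : B?  L(c) = {C} ∪ {¬B}
   clash {B, ¬B} at c — c ∈ B
3. c : C?  L(c) = {C} ∪ {¬C}
   clash {C, ¬C} at c — c ∈ C
4. c : D?  L(c) = {C} ∪ {¬D}
   apply at c: C⊑∃s.⊤; C⊑∀t.¬C; C⊑B
   open: L(c) ⊇ {B, C, ¬D, ∀t.¬C, ∃s.¬C, …} (+ ∃-successors) — c ∉ D possible
5. Entailed for c: {B, C}

{B, C}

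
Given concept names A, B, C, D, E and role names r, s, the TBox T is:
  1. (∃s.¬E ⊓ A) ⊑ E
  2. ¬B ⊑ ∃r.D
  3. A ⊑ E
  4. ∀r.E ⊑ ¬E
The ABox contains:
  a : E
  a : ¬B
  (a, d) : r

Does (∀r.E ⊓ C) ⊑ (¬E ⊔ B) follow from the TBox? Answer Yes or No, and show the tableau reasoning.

Yes

1. (∀r.E ⊓ C) ⊑ (¬E ⊔ B)  ⇔  ((∀r.E ⊓ C) ⊓ (E ⊓ ¬B)) unsat w.r.t. T
   all branches close; clash {E, ¬E} at x₀
2. Hence (∀r.E ⊓ C) ⊑ (¬E ⊔ B): entailed.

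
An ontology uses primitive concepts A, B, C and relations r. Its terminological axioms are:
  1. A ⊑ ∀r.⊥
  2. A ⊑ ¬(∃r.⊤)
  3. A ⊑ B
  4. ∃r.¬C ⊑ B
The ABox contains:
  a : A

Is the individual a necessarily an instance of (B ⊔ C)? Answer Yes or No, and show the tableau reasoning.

Yes

1. a : (B ⊔ C)?  L(a) = {A} ∪ {(¬B ⊓ ¬C)}
   clash {B, ¬B} at a — a ∈ (B ⊔ C)
2. Hence a : (B ⊔ C): entailed.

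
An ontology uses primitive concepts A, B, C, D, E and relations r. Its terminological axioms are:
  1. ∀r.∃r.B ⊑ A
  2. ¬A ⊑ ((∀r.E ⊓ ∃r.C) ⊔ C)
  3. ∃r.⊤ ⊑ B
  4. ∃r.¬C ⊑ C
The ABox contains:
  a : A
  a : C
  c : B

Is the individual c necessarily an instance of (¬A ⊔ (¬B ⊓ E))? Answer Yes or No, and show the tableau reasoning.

No

1. c : (¬A ⊔ (¬B ⊓ E))?  L(c) = {B} ∪ {(A ⊓ (B ⊔ ¬E))}
   open: L(c) ⊇ {A, B, ∀r.C} — c ∉ (¬A ⊔ (¬B ⊓ E)) possible
2. Hence c : (¬A ⊔ (¬B ⊓ E)): not entailed.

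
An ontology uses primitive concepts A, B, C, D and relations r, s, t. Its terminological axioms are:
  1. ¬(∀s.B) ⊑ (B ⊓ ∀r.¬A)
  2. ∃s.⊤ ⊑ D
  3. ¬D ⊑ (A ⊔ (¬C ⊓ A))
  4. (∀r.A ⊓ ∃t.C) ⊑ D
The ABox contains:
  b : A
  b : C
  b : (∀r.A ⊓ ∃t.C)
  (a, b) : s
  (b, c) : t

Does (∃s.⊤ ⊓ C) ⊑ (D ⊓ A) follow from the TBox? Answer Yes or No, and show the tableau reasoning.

No

1. (∃s.⊤ ⊓ C) ⊑ (D ⊓ A)  ⇔  ((∃s.⊤ ⊓ C) ⊓ (¬D ⊔ ¬A)) unsat w.r.t. T
   apply at x₀: ∃s.⊤⊑D
   open: L(x₀) ⊇ {C, D, ¬A, ∀s.B, ∃s.⊤} (+ ∃-successors)
2. Hence (∃s.⊤ ⊓ C) ⊑ (D ⊓ A): not entailed.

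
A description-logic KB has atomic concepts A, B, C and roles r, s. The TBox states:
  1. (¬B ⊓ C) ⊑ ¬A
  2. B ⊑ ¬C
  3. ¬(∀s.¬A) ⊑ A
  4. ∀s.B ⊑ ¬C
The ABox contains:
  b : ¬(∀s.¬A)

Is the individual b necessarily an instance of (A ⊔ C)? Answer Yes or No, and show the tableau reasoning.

1. b : (A ⊔ C)?  L(b) = {¬(∀s.¬A)} ∪ {(¬A ⊓ ¬C)}
   clash {A, ¬A} at b — b ∈ (A ⊔ C)
2. Hence b : (A ⊔ C): entailed.

Yes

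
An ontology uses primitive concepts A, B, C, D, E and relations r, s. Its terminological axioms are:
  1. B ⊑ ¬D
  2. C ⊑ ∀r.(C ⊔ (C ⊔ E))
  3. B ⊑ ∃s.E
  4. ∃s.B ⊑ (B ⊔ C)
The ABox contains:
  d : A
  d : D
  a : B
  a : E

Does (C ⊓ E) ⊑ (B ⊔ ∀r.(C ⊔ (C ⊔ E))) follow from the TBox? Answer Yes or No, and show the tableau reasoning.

1. (C ⊓ E) ⊑ (B ⊔ ∀r.(C ⊔ (C ⊔ E)))  ⇔  ((C ⊓ E) ⊓ (¬B ⊓ ∃r.(¬C ⊓ (¬C ⊓ ¬E)))) unsat w.r.t. T
   all branches close; clash {E, ¬E} at an ∃-successor
2. Hence (C ⊓ E) ⊑ (B ⊔ ∀r.(C ⊔ (C ⊔ E))): entailed.

Yes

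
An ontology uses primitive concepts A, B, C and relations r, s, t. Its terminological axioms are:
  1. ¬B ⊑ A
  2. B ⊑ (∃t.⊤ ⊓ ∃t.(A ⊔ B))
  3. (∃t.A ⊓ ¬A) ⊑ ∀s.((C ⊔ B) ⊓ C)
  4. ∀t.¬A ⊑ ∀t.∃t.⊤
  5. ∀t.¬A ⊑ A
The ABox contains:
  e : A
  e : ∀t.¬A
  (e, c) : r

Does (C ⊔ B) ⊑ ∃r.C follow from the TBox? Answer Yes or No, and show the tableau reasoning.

1. (C ⊔ B) ⊑ ∃r.C  ⇔  ((C ⊔ B) ⊓ ∀r.¬C) unsat w.r.t. T
   open: L(x₀) ⊇ {A, B, ∀r.¬C, ∃t.(A ⊔ B), ∃t.A, …} (+ ∃-successors)
2. Hence (C ⊔ B) ⊑ ∃r.C: not entailed.

No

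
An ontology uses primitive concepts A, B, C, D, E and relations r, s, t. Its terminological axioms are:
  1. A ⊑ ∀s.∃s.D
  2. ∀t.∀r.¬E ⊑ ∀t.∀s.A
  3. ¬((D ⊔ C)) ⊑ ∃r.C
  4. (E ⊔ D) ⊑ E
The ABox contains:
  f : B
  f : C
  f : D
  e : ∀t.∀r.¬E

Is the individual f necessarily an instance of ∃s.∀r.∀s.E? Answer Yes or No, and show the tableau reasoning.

No

1. f : ∃s.∀r.∀s.E?  L(f) = {B, C, D} ∪ {∀s.∃r.∃s.¬E}
   open: L(f) ⊇ {B, C, D, E, ¬A, …} (+ ∃-successors) — f ∉ ∃s.∀r.∀s.E possible
2. Hence f : ∃s.∀r.∀s.E: not entailed.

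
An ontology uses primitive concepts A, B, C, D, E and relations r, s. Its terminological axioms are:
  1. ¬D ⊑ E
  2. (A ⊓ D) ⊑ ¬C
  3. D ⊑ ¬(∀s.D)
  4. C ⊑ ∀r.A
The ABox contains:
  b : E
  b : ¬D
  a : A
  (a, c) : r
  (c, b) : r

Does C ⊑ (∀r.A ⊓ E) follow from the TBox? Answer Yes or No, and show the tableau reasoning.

No

1. C ⊑ (∀r.A ⊓ E)  ⇔  (C ⊓ (∃r.¬A ⊔ ¬E)) unsat w.r.t. T
   apply at x₀: C⊑∀r.A
   open: L(x₀) ⊇ {C, D, ¬A, ¬E, ∀r.A, …} (+ ∃-successors)
2. Hence C ⊑ (∀r.A ⊓ E): not entailed.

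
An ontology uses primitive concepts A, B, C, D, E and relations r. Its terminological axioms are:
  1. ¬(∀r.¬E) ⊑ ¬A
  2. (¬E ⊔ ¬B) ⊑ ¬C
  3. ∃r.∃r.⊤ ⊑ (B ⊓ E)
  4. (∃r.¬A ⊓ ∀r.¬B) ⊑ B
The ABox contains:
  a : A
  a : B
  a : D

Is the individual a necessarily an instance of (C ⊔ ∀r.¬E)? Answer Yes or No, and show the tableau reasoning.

1. a : (C ⊔ ∀r.¬E)?  L(a) = {A, B, D} ∪ {(¬C ⊓ ∃r.E)}
   clash {A, ¬A} at a — a ∈ (C ⊔ ∀r.¬E)
2. Hence a : (C ⊔ ∀r.¬E): entailed.

Yes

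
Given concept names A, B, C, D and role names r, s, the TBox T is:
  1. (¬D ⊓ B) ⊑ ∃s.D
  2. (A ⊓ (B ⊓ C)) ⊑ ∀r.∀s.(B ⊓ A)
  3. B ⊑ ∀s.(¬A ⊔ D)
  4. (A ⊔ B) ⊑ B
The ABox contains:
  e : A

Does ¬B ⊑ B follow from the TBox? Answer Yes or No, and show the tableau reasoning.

1. ¬B ⊑ B  ⇔  (¬B ⊓ ¬B) unsat w.r.t. T
   open: L(x₀) ⊇ {¬A, ¬B}
2. Hence ¬B ⊑ B: not entailed.

No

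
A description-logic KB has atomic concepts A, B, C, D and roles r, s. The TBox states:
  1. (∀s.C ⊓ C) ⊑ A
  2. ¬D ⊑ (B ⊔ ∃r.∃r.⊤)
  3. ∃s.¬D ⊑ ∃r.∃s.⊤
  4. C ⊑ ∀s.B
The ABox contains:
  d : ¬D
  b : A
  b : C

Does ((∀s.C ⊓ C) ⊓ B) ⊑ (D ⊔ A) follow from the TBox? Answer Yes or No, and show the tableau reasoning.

Yes

1. ((∀s.C ⊓ C) ⊓ B) ⊑ (D ⊔ A)  ⇔  (((∀s.C ⊓ C) ⊓ B) ⊓ (¬D ⊓ ¬A)) unsat w.r.t. T
   all branches close; clash {A, ¬A} at x₀
2. Hence ((∀s.C ⊓ C) ⊓ B) ⊑ (D ⊔ A): entailed.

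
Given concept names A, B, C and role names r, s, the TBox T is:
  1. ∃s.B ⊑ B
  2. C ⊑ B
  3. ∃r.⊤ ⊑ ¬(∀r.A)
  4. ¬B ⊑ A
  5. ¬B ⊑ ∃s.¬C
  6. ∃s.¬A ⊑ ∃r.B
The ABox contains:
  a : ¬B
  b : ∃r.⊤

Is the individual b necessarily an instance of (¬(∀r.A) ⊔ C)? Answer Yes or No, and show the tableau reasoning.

1. b : (¬(∀r.A) ⊔ C)?  L(b) = {∃r.⊤} ∪ {(∀r.A ⊓ ¬C)}
   clash {A, ¬A} at an ∃-successor — b ∈ (¬(∀r.A) ⊔ C)
2. Hence b : (¬(∀r.A) ⊔ C): entailed.

Yes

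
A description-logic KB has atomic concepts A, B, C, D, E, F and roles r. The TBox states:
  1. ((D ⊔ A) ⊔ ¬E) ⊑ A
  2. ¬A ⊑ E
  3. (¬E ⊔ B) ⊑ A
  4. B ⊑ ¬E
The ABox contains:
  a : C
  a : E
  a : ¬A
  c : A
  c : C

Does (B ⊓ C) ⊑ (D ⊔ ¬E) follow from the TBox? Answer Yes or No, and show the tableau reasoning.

Yes

1. (B ⊓ C) ⊑ (D ⊔ ¬E)  ⇔  ((B ⊓ C) ⊓ (¬D ⊓ E)) unsat w.r.t. T
   all branches close; clash {E, ¬E} at x₀
2. Hence (B ⊓ C) ⊑ (D ⊔ ¬E): entailed.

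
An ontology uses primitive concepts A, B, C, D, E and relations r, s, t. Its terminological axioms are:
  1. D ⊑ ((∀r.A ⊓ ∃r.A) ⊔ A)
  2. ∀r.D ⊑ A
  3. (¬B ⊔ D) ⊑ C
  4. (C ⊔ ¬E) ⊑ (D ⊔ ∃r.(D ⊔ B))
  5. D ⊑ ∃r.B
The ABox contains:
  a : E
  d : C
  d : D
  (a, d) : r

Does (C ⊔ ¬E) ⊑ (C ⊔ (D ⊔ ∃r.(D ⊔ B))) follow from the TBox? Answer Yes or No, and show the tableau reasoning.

Yes

1. (C ⊔ ¬E) ⊑ (C ⊔ (D ⊔ ∃r.(D ⊔ B)))  ⇔  ((C ⊔ ¬E) ⊓ (¬C ⊓ (¬D ⊓ ∀r.(¬D ⊓ ¬B)))) unsat w.r.t. T
   all branches close; clash {C, ¬C} at x₀
2. Hence (C ⊔ ¬E) ⊑ (C ⊔ (D ⊔ ∃r.(D ⊔ B))): entailed.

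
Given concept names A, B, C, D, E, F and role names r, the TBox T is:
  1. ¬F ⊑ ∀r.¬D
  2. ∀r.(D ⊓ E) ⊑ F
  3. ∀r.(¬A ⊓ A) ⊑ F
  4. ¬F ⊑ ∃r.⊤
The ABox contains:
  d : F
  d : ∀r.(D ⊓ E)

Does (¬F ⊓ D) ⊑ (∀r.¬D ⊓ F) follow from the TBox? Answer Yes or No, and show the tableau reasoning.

1. (¬F ⊓ D) ⊑ (∀r.¬D ⊓ F)  ⇔  ((¬F ⊓ D) ⊓ (∃r.D ⊔ ¬F)) unsat w.r.t. T
   apply at x₀: ¬F⊑∀r.¬D; ¬F⊑∃r.⊤
   open: L(x₀) ⊇ {D, ¬F, ∀r.¬D, ∃r.(A ⊔ ¬A), ∃r.(¬D ⊔ ¬E), …} (+ ∃-successors)
2. Hence (¬F ⊓ D) ⊑ (∀r.¬D ⊓ F): not entailed.

No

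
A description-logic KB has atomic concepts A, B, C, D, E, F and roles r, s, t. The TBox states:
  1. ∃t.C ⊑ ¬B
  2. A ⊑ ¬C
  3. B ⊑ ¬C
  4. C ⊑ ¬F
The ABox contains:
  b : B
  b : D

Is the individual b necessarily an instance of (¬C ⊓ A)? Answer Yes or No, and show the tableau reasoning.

No

1. b : (¬C ⊓ A)?  L(b) = {B, D} ∪ {(C ⊔ ¬A)}
   apply at b: B⊑¬C
   open: L(b) ⊇ {B, D, ¬A, ¬C, ∀t.¬C} — b ∉ (¬C ⊓ A) possible
2. Hence b : (¬C ⊓ A): not entailed.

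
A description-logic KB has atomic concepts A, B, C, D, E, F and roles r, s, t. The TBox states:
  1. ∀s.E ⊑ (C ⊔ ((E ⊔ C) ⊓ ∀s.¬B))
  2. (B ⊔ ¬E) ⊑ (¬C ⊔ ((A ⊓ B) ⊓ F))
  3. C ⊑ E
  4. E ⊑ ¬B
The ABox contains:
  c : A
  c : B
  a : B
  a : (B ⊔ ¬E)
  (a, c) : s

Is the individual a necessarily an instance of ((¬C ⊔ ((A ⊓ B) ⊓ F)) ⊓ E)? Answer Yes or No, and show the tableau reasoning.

1. a : ((¬C ⊔ ((A ⊓ B) ⊓ F)) ⊓ E)?  L(a) = {B, (B ⊔ ¬E)} ∪ {((C ⊓ ((¬A ⊔ ¬B) ⊔ ¬F)) ⊔ ¬E)}
   apply at a: (B ⊔ ¬E)⊑(¬C ⊔ ((A ⊓ B) ⊓ F))
   open: L(a) ⊇ {B, ¬C, ¬E, ∃s.¬E} (+ ∃-successors) — a ∉ ((¬C ⊔ ((A ⊓ B) ⊓ F)) ⊓ E) possible
2. Hence a : ((¬C ⊔ ((A ⊓ B) ⊓ F)) ⊓ E): not entailed.

No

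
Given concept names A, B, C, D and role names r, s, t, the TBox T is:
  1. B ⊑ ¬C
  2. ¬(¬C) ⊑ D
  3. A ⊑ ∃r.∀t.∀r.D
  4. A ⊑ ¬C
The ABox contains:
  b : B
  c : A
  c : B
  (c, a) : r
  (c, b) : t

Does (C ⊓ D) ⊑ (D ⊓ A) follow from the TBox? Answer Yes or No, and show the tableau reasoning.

No

1. (C ⊓ D) ⊑ (D ⊓ A)  ⇔  ((C ⊓ D) ⊓ (¬D ⊔ ¬A)) unsat w.r.t. T
   open: L(x₀) ⊇ {C, D, ¬A, ¬B}
2. Hence (C ⊓ D) ⊑ (D ⊓ A): not entailed.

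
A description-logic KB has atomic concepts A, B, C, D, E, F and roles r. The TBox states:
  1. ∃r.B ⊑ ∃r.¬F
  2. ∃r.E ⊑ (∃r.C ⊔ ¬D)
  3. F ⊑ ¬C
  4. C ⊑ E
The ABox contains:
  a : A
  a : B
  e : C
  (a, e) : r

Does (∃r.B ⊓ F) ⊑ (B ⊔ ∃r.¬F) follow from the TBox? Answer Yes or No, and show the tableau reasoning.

Yes

1. (∃r.B ⊓ F) ⊑ (B ⊔ ∃r.¬F)  ⇔  ((∃r.B ⊓ F) ⊓ (¬B ⊓ ∀r.F)) unsat w.r.t. T
   all branches close; clash {F, ¬F} at an ∃-successor
2. Hence (∃r.B ⊓ F) ⊑ (B ⊔ ∃r.¬F): entailed.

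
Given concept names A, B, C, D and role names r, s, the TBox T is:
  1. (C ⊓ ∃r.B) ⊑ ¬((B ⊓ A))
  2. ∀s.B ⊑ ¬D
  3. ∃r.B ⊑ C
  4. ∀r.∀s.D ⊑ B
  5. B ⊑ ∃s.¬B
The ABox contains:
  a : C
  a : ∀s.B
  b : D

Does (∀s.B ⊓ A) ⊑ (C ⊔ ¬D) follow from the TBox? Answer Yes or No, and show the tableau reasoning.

Yes

1. (∀s.B ⊓ A) ⊑ (C ⊔ ¬D)  ⇔  ((∀s.B ⊓ A) ⊓ (¬C ⊓ D)) unsat w.r.t. T
   all branches close; clash {C, ¬C} at x₀
2. Hence (∀s.B ⊓ A) ⊑ (C ⊔ ¬D): entailed.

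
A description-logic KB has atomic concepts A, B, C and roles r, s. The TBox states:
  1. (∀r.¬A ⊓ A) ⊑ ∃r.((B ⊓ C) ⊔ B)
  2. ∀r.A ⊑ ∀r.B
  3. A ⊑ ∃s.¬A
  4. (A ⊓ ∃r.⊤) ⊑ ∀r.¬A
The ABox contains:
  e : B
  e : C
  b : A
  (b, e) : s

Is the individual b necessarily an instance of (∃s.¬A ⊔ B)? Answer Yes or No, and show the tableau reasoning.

1. b : (∃s.¬A ⊔ B)?  L(b) = {A} ∪ {(∀s.A ⊓ ¬B)}
   clash {A, ¬A} at an ∃-successor — b ∈ (∃s.¬A ⊔ B)
2. Hence b : (∃s.¬A ⊔ B): entailed.

Yes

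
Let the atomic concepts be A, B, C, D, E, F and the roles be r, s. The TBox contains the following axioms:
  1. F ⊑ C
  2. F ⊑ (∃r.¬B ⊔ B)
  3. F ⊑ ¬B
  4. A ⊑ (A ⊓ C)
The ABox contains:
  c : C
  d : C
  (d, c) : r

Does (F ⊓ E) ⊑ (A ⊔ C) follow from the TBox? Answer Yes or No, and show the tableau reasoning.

1. (F ⊓ E) ⊑ (A ⊔ C)  ⇔  ((F ⊓ E) ⊓ (¬A ⊓ ¬C)) unsat w.r.t. T
   all branches close; clash {C, ¬C} at x₀
2. Hence (F ⊓ E) ⊑ (A ⊔ C): entailed.

Yes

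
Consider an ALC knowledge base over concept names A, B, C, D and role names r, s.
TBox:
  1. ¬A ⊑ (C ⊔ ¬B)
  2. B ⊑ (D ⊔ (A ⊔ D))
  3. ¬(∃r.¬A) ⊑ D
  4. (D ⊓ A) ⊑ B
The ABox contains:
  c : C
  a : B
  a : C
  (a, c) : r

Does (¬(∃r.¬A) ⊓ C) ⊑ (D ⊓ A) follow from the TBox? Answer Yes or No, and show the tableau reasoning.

No

1. (¬(∃r.¬A) ⊓ C) ⊑ (D ⊓ A)  ⇔  ((∀r.A ⊓ C) ⊓ (¬D ⊔ ¬A)) unsat w.r.t. T
   apply at x₀: ¬(∃r.¬A)⊑D
   open: L(x₀) ⊇ {C, D, ¬A, ¬B, ∀r.A}
2. Hence (¬(∃r.¬A) ⊓ C) ⊑ (D ⊓ A): not entailed.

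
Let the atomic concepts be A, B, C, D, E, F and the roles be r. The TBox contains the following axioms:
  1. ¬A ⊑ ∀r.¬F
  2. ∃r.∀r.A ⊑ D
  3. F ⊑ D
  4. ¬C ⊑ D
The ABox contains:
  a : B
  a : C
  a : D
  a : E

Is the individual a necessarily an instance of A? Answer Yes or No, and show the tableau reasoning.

No

1. a : A?  L(a) = {B, C, D, E} ∪ {¬A}
   apply at a: ¬A⊑∀r.¬F
   open: L(a) ⊇ {B, C, D, E, ¬A, …} — a ∉ A possible
2. Hence a : A: not entailed.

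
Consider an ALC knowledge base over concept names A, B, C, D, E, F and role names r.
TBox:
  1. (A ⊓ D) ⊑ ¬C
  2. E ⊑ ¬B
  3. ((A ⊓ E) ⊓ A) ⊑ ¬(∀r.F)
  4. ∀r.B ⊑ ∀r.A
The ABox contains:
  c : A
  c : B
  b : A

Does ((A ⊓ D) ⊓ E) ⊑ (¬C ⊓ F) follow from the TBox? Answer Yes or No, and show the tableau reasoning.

No

1. ((A ⊓ D) ⊓ E) ⊑ (¬C ⊓ F)  ⇔  (((A ⊓ D) ⊓ E) ⊓ (C ⊔ ¬F)) unsat w.r.t. T
   apply at x₀: (A ⊓ D)⊑¬C; E⊑¬B
   open: L(x₀) ⊇ {A, D, E, ¬B, ¬C, …} (+ ∃-successors)
2. Hence ((A ⊓ D) ⊓ E) ⊑ (¬C ⊓ F): not entailed.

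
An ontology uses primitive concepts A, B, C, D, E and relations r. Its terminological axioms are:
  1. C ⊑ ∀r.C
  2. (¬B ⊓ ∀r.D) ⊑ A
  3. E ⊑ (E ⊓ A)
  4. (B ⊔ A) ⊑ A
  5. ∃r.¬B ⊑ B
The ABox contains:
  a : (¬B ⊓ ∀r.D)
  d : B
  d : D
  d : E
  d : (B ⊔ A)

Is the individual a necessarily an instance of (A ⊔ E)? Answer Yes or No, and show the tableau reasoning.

1. a : (A ⊔ E)?  L(a) = {(¬B ⊓ ∀r.D)} ∪ {(¬A ⊓ ¬E)}
   clash {B, ¬B} at a — a ∈ (A ⊔ E)
2. Hence a : (A ⊔ E): entailed.

Yes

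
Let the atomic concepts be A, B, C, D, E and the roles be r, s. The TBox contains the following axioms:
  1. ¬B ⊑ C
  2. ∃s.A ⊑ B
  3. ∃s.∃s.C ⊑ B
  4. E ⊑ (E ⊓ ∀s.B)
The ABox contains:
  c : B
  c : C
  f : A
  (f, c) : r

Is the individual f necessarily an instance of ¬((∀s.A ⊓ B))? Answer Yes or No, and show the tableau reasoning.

1. f : ¬((∀s.A ⊓ B))?  L(f) = {A} ∪ {(∀s.A ⊓ B)}
   open: L(f) ⊇ {A, B, ¬E, ∀s.A} — f ∉ ¬((∀s.A ⊓ B)) possible
2. Hence f : ¬((∀s.A ⊓ B)): not entailed.

No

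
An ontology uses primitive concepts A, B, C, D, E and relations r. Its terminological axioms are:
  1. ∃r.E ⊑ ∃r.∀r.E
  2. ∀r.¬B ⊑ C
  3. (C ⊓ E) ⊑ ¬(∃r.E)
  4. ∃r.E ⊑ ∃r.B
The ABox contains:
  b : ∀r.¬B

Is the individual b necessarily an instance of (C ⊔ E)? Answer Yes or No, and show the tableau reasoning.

1. b : (C ⊔ E)?  L(b) = {∀r.¬B} ∪ {(¬C ⊓ ¬E)}
   clash {C, ¬C} at b — b ∈ (C ⊔ E)
2. Hence b : (C ⊔ E): entailed.

Yes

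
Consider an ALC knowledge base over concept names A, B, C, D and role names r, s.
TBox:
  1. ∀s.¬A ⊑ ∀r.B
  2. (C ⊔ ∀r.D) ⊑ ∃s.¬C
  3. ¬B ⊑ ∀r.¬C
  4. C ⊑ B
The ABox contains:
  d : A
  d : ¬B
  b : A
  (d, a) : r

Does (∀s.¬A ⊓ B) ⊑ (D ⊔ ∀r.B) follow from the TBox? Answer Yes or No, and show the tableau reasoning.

Yes

1. (∀s.¬A ⊓ B) ⊑ (D ⊔ ∀r.B)  ⇔  ((∀s.¬A ⊓ B) ⊓ (¬D ⊓ ∃r.¬B)) unsat w.r.t. T
   all branches close; clash {B, ¬B} at an ∃-successor
2. Hence (∀s.¬A ⊓ B) ⊑ (D ⊔ ∀r.B): entailed.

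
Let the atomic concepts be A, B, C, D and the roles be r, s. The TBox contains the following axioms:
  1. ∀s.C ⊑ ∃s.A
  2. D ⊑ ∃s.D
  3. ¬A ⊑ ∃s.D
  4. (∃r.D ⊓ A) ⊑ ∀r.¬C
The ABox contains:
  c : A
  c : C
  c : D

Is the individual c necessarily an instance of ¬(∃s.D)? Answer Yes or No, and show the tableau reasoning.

No

1. c : ¬(∃s.D)?  L(c) = {A, C, D} ∪ {∃s.D}
   open: L(c) ⊇ {A, C, D, ∀r.¬D, ∃s.D, …} (+ ∃-successors) — c ∉ ¬(∃s.D) possible
2. Hence c : ¬(∃s.D): not entailed.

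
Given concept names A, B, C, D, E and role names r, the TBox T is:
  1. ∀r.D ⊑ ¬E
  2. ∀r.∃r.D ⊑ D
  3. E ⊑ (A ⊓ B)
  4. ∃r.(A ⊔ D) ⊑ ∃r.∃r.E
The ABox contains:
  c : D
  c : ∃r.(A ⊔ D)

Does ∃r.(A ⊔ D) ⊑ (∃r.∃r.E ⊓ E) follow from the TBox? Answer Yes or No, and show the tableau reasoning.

No

1. ∃r.(A ⊔ D) ⊑ (∃r.∃r.E ⊓ E)  ⇔  (∃r.(A ⊔ D) ⊓ (∀r.∀r.¬E ⊔ ¬E)) unsat w.r.t. T
   apply at x₀: ∃r.(A ⊔ D)⊑∃r.∃r.E
   open: L(x₀) ⊇ {¬E, ∃r.(A ⊔ D), ∃r.∀r.¬D, ∃r.∃r.E} (+ ∃-successors)
2. Hence ∃r.(A ⊔ D) ⊑ (∃r.∃r.E ⊓ E): not entailed.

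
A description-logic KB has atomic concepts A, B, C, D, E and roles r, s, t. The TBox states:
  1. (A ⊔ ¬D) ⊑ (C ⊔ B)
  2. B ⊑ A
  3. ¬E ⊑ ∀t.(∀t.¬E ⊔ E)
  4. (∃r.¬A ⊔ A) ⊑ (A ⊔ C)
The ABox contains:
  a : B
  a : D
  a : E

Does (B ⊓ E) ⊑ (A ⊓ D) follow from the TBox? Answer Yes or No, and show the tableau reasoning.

No

1. (B ⊓ E) ⊑ (A ⊓ D)  ⇔  ((B ⊓ E) ⊓ (¬A ⊔ ¬D)) unsat w.r.t. T
   apply at x₀: B⊑A
   open: L(x₀) ⊇ {A, B, E, ¬D}
2. Hence (B ⊓ E) ⊑ (A ⊓ D): not entailed.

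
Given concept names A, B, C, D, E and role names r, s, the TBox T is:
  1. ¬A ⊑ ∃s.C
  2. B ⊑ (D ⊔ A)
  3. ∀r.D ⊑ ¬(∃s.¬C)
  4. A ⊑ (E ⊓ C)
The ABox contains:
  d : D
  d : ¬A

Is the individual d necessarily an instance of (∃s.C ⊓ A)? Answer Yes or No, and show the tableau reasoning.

No

1. d : (∃s.C ⊓ A)?  L(d) = {D, ¬A} ∪ {(∀s.¬C ⊔ ¬A)}
   apply at d: ¬A⊑∃s.C
   open: L(d) ⊇ {D, ¬A, ¬B, ∃r.¬D, ∃s.C} (+ ∃-successors) — d ∉ (∃s.C ⊓ A) possible
2. Hence d : (∃s.C ⊓ A): not entailed.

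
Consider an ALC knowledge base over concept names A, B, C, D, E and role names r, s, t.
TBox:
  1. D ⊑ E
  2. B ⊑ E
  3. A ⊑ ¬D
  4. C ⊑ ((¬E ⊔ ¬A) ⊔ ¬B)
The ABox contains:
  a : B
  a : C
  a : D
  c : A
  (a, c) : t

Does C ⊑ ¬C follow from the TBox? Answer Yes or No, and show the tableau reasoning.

No

1. C ⊑ ¬C  ⇔  (C ⊓ C) unsat w.r.t. T
   apply at x₀: C⊑((¬E ⊔ ¬A) ⊔ ¬B)
   open: L(x₀) ⊇ {C, ¬A, ¬B, ¬D}
2. Hence C ⊑ ¬C: not entailed.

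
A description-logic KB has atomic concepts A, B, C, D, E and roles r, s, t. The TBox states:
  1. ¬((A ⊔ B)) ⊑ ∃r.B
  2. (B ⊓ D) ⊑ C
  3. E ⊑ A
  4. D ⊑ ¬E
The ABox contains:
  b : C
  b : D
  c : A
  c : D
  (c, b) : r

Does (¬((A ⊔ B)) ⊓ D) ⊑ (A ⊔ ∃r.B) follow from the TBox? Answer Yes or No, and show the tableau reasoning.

1. (¬((A ⊔ B)) ⊓ D) ⊑ (A ⊔ ∃r.B)  ⇔  (((¬A ⊓ ¬B) ⊓ D) ⊓ (¬A ⊓ ∀r.¬B)) unsat w.r.t. T
   all branches close; clash {B, ¬B} at an ∃-successor
2. Hence (¬((A ⊔ B)) ⊓ D) ⊑ (A ⊔ ∃r.B): entailed.

Yes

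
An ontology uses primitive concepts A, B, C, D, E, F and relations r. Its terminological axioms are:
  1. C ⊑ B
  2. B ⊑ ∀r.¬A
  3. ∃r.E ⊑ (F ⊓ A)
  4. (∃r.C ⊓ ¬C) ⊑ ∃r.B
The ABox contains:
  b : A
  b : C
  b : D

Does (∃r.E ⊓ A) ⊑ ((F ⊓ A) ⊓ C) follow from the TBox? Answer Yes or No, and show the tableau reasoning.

1. (∃r.E ⊓ A) ⊑ ((F ⊓ A) ⊓ C)  ⇔  ((∃r.E ⊓ A) ⊓ ((¬F ⊔ ¬A) ⊔ ¬C)) unsat w.r.t. T
   apply at x₀: ∃r.E⊑(F ⊓ A)
   open: L(x₀) ⊇ {A, F, ¬B, ¬C, ∀r.¬C, …} (+ ∃-successors)
2. Hence (∃r.E ⊓ A) ⊑ ((F ⊓ A) ⊓ C): not entailed.

No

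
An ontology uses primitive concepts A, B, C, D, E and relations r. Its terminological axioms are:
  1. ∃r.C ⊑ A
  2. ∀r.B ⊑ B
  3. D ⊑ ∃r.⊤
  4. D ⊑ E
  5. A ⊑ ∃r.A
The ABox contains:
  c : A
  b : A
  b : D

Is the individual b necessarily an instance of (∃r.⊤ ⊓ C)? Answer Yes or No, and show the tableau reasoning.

1. b : (∃r.⊤ ⊓ C)?  L(b) = {A, D} ∪ {(∀r.⊥ ⊔ ¬C)}
   apply at b: D⊑∃r.⊤; D⊑E; A⊑∃r.A
   open: L(b) ⊇ {A, D, E, ¬C, ∃r.A, …} (+ ∃-successors) — b ∉ (∃r.⊤ ⊓ C) possible
2. Hence b : (∃r.⊤ ⊓ C): not entailed.

No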